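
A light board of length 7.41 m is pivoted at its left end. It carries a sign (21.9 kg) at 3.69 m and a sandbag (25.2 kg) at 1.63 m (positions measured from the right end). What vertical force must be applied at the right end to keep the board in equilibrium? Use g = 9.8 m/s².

Take moments about the left end.
Sign: 21.9 × 9.8 = 214.6 N down at 3.69 m → arm 3.72 m, τ = 214.6 × 3.72 = 798.3 N·m clockwise.
Sandbag: 25.2 × 9.8 = 247 N down at 1.63 m → arm 5.78 m, τ = 247 × 5.78 = 1428 N·m clockwise.
Net moment of the loads = 2226 N·m clockwise.
The upward force F acts at the right end, arm 7.41 m, giving F × 7.41 counterclockwise.
Setting net torque to zero: F × 7.41 = 2226 → F = 2226 / 7.41 = 300 N.

F ≈ 300 N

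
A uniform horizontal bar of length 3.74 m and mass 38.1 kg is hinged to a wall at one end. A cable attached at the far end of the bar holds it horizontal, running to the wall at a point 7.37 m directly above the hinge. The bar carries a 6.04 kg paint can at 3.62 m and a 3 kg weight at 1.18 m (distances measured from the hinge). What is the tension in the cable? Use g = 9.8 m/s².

T ≈ 284 N

Take moments about the hinge.
Beam weight: 38.1 × 9.8 = 373.4 N down at 1.87 m → arm 1.87 m, τ = 373.4 × 1.87 = 698.3 N·m clockwise.
Paint can: 6.04 × 9.8 = 59.19 N down at 3.62 m → arm 3.62 m, τ = 59.19 × 3.62 = 214.3 N·m clockwise.
Weight: 3 × 9.8 = 29.4 N down at 1.18 m → arm 1.18 m, τ = 29.4 × 1.18 = 34.69 N·m clockwise.
Total clockwise load moment = 947.3 N·m.
The cable tension T acts at 3.74 m; only its component perpendicular to the bar, T sinθ, produces torque. sinθ = h/√(h²+d²) = 7.37/√(7.37²+3.74²) = 0.8917.
Balancing moments: T × 3.74 × 0.8917 = 947.3, giving T = 947.3 / 3.335 = 284 N.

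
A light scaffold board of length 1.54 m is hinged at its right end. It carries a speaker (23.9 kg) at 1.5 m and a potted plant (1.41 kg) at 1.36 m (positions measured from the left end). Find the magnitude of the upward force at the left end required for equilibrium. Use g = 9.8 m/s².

F ≈ 7.7 N

Take moments about the right end.
Speaker: 23.9 × 9.8 = 234.2 N down at 1.5 m → arm 0.04 m, τ = 234.2 × 0.04 = 9.368 N·m counterclockwise.
Potted plant: 1.41 × 9.8 = 13.82 N down at 1.36 m → arm 0.18 m, τ = 13.82 × 0.18 = 2.488 N·m counterclockwise.
Net moment of the loads = 11.86 N·m counterclockwise.
The upward force F acts at the left end, arm 1.54 m, giving F × 1.54 clockwise.
Balancing moments: F × 1.54 = 11.86, giving F = 11.86 / 1.54 = 7.7 N.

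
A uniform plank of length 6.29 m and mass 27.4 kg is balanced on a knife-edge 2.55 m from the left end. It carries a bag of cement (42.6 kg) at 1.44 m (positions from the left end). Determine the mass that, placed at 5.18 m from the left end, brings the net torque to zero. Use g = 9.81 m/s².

m ≈ 11.8 kg

Take moments about the knife-edge (at 2.55 m from the left end).
Beam weight: 27.4 × 9.81 = 268.8 N down at 3.145 m → arm 0.595 m, τ = 268.8 × 0.595 = 159.9 N·m clockwise.
Bag of cement: 42.6 × 9.81 = 417.9 N down at 1.44 m → arm 1.11 m, τ = 417.9 × 1.11 = 463.9 N·m counterclockwise.
Net moment of known loads = 304 N·m counterclockwise.
An unknown mass m at 5.18 m has arm 2.63 m; its moment is m·g·2.63 clockwise.
Setting net torque to zero: m × 9.81 × 2.63 = 304 → m = 304 / (9.81 × 2.63) = 11.8 kg.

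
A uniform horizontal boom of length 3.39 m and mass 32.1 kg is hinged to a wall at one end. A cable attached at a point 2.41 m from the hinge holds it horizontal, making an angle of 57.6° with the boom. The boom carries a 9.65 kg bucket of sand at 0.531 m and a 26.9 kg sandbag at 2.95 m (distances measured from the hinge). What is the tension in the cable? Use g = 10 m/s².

T ≈ 683 N

Sum moments about the hinge (the unknown hinge reaction has zero arm there).
Beam weight: 32.1 × 10 = 321 N down at 1.695 m → arm 1.695 m, τ = 321 × 1.695 = 544.1 N·m clockwise.
Bucket of sand: 9.65 × 10 = 96.5 N down at 0.531 m → arm 0.531 m, τ = 96.5 × 0.531 = 51.24 N·m clockwise.
Sandbag: 26.9 × 10 = 269 N down at 2.95 m → arm 2.95 m, τ = 269 × 2.95 = 793.6 N·m clockwise.
Total clockwise load moment = 1389 N·m.
The cable tension T acts at 2.41 m; only its component perpendicular to the boom, T sinθ, produces torque. sin 57.6° = 0.8443.
Balancing moments: T × 2.41 × 0.8443 = 1389, giving T = 1389 / 2.035 = 683 N.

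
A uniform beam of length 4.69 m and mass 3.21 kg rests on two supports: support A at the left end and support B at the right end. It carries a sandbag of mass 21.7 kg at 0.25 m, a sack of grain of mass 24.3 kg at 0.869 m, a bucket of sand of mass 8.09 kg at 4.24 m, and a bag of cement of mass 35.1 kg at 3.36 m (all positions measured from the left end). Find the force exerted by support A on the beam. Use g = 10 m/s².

Take moments about support B.
Beam weight: 3.21 × 10 = 32.1 N down at 2.345 m → arm 2.345 m, τ = 32.1 × 2.345 = 75.27 N·m counterclockwise.
Sandbag: 21.7 × 10 = 217 N down at 0.25 m → arm 4.44 m, τ = 217 × 4.44 = 963.5 N·m counterclockwise.
Sack of grain: 24.3 × 10 = 243 N down at 0.869 m → arm 3.821 m, τ = 243 × 3.821 = 928.5 N·m counterclockwise.
Bucket of sand: 8.09 × 10 = 80.9 N down at 4.24 m → arm 0.45 m, τ = 80.9 × 0.45 = 36.41 N·m counterclockwise.
Bag of cement: 35.1 × 10 = 351 N down at 3.36 m → arm 1.33 m, τ = 351 × 1.33 = 466.8 N·m counterclockwise.
Net load moment about support B = 2470 N·m counterclockwise.
Reaction R at support A is upward at 0 m, arm 4.69 m → moment R × 4.69 clockwise.
Setting net torque to zero: R × 4.69 = 2470 → R = 527 N.

R_A ≈ 527 N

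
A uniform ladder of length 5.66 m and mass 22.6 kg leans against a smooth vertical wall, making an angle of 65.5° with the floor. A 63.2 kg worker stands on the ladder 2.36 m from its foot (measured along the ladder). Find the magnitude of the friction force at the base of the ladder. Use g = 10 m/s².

f ≈ 172 N

Taking torques about the foot of the ladder:
Ladder weight 22.6×10 = 226 N acts at 2.83 m along the ladder; its horizontal arm is 2.83·cos65.5° = 1.174 m → τ = 265.3 N·m clockwise.
Worker: 63.2×10 = 632 N at 2.36 m → arm 0.9787 m → τ = 618.5 N·m clockwise.
Wall normal N acts horizontally at the top; its moment arm is the height L sinθ = 5.66·sin65.5° = 5.15 m, counterclockwise.
Balancing moments: N × 5.15 = 883.8, giving N = 172 N.
ΣFx = 0: friction at the foot balances the wall's push, so f = N_wall = 172 N.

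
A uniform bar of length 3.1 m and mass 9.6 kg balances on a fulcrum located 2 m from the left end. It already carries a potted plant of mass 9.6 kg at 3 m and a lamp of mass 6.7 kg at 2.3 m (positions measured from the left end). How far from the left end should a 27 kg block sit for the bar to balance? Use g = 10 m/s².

Take moments about the fulcrum (at 2 m from the left end).
Beam weight: 9.6 × 10 = 96 N down at 1.55 m → arm 0.45 m, τ = 96 × 0.45 = 43.2 N·m counterclockwise.
Potted plant: 9.6 × 10 = 96 N down at 3 m → arm 1 m, τ = 96 × 1 = 96 N·m clockwise.
Lamp: 6.7 × 10 = 67 N down at 2.3 m → arm 0.3 m, τ = 67 × 0.3 = 20.1 N·m clockwise.
Net moment of existing loads = 72.9 N·m clockwise.
The block weighs 27 × 10 = 270 N and must supply an equal counterclockwise moment, so its lever arm about the fulcrum is 72.9 / 270 = 0.27 m.
That puts it at 2 − 0.27 = 1.73 m from the left end.

x ≈ 1.73 m from the left end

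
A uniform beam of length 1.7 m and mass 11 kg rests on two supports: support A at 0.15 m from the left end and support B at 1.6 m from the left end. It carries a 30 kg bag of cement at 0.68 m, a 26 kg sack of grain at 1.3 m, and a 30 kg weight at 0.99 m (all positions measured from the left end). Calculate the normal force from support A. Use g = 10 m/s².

R_A ≈ 427 N

Take moments about support B.
Beam weight: 11 × 10 = 110 N down at 0.85 m → arm 0.75 m, τ = 110 × 0.75 = 82.5 N·m counterclockwise.
Bag of cement: 30 × 10 = 300 N down at 0.68 m → arm 0.92 m, τ = 300 × 0.92 = 276 N·m counterclockwise.
Sack of grain: 26 × 10 = 260 N down at 1.3 m → arm 0.3 m, τ = 260 × 0.3 = 78 N·m counterclockwise.
Weight: 30 × 10 = 300 N down at 0.99 m → arm 0.61 m, τ = 300 × 0.61 = 183 N·m counterclockwise.
Net load moment about support B = 619.5 N·m counterclockwise.
Reaction R at support A is upward at 0.15 m, arm 1.45 m → moment R × 1.45 clockwise.
Setting net torque to zero: R × 1.45 = 619.5 → R = 427 N.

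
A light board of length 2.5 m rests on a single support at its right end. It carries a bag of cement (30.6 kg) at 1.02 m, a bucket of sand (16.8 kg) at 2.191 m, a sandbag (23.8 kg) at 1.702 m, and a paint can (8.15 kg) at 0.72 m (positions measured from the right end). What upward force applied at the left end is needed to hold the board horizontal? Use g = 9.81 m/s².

About the right end:
Bag of cement: 30.6 × 9.81 = 300.2 N down at 1.02 m → arm 1.02 m, τ = 300.2 × 1.02 = 306.2 N·m counterclockwise.
Bucket of sand: 16.8 × 9.81 = 164.8 N down at 2.191 m → arm 2.191 m, τ = 164.8 × 2.191 = 361.1 N·m counterclockwise.
Sandbag: 23.8 × 9.81 = 233.5 N down at 1.702 m → arm 1.702 m, τ = 233.5 × 1.702 = 397.4 N·m counterclockwise.
Paint can: 8.15 × 9.81 = 79.95 N down at 0.72 m → arm 0.72 m, τ = 79.95 × 0.72 = 57.56 N·m counterclockwise.
Net moment of the loads = 1122 N·m counterclockwise.
The upward force F acts at the left end, arm 2.5 m, giving F × 2.5 clockwise.
Setting net torque to zero: F × 2.5 = 1122 → F = 1122 / 2.5 = 449 N.

F ≈ 449 N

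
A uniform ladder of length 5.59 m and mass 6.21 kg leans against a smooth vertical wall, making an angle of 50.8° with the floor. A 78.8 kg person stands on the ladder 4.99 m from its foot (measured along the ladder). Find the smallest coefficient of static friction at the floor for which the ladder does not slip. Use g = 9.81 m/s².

Taking torques about the foot of the ladder:
Ladder weight 6.21×9.81 = 60.92 N acts at 2.795 m along the ladder; its horizontal arm is 2.795·cos50.8° = 1.767 m → τ = 107.6 N·m clockwise.
Person: 78.8×9.81 = 773 N at 4.99 m → arm 3.154 m → τ = 2438 N·m clockwise.
Wall normal N acts horizontally at the top; its moment arm is the height L sinθ = 5.59·sin50.8° = 4.332 m, counterclockwise.
Setting net torque to zero: N × 4.332 = 2546 → N = 587.7 N.
ΣFx = 0 ⇒ f = N_wall = 587.7 N. ΣFy = 0 ⇒ N_floor = 833.9 N.
μ_min = f / N_floor = 587.7 / 833.9 = 0.705.

μ_min ≈ 0.705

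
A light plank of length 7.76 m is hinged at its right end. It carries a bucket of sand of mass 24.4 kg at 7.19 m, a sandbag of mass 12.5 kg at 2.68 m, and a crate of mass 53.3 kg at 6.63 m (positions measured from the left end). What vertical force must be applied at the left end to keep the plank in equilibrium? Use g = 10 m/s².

Choose the right end as the axis so the unknown pivot reaction has zero arm there.
Bucket of sand: 24.4 × 10 = 244 N down at 7.19 m → arm 0.57 m, τ = 244 × 0.57 = 139.1 N·m counterclockwise.
Sandbag: 12.5 × 10 = 125 N down at 2.68 m → arm 5.08 m, τ = 125 × 5.08 = 635 N·m counterclockwise.
Crate: 53.3 × 10 = 533 N down at 6.63 m → arm 1.13 m, τ = 533 × 1.13 = 602.3 N·m counterclockwise.
Net moment of the loads = 1376 N·m counterclockwise.
The upward force F acts at the left end, arm 7.76 m, giving F × 7.76 clockwise.
Balancing moments: F × 7.76 = 1376, giving F = 1376 / 7.76 = 177 N.

F ≈ 177 N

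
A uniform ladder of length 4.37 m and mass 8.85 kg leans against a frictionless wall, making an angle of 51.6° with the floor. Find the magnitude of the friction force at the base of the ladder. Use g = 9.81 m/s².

About the foot of the ladder:
Ladder weight 8.85×9.81 = 86.82 N acts at 2.185 m along the ladder; its horizontal arm is 2.185·cos51.6° = 1.357 m → τ = 117.8 N·m clockwise.
Wall normal N acts horizontally at the top; its moment arm is the height L sinθ = 4.37·sin51.6° = 3.425 m, counterclockwise.
Setting net torque to zero: N × 3.425 = 117.8 → N = 34.4 N.
ΣFx = 0: friction at the foot balances the wall's push, so f = N_wall = 34.4 N.

f ≈ 34.4 N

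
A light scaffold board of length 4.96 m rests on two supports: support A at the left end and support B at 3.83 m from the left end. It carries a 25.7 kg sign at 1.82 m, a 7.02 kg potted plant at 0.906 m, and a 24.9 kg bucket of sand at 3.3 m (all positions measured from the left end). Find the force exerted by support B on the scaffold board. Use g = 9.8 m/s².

R_B ≈ 346 N

About support A:
Sign: 25.7 × 9.8 = 251.9 N down at 1.82 m → arm 1.82 m, τ = 251.9 × 1.82 = 458.5 N·m clockwise.
Potted plant: 7.02 × 9.8 = 68.8 N down at 0.906 m → arm 0.906 m, τ = 68.8 × 0.906 = 62.33 N·m clockwise.
Bucket of sand: 24.9 × 9.8 = 244 N down at 3.3 m → arm 3.3 m, τ = 244 × 3.3 = 805.2 N·m clockwise.
Net load moment about support A = 1326 N·m clockwise.
Reaction R at support B is upward at 3.83 m, arm 3.83 m → moment R × 3.83 counterclockwise.
For rotational equilibrium, R × 3.83 = 1326, so R = 346 N.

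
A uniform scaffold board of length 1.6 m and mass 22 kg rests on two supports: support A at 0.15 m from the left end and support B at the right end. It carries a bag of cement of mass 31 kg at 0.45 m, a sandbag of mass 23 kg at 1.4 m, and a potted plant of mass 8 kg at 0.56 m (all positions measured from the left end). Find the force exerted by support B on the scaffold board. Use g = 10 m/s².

Taking torques about support A:
Beam weight: 22 × 10 = 220 N down at 0.8 m → arm 0.65 m, τ = 220 × 0.65 = 143 N·m clockwise.
Bag of cement: 31 × 10 = 310 N down at 0.45 m → arm 0.3 m, τ = 310 × 0.3 = 93 N·m clockwise.
Sandbag: 23 × 10 = 230 N down at 1.4 m → arm 1.25 m, τ = 230 × 1.25 = 287.5 N·m clockwise.
Potted plant: 8 × 10 = 80 N down at 0.56 m → arm 0.41 m, τ = 80 × 0.41 = 32.8 N·m clockwise.
Net load moment about support A = 556.3 N·m clockwise.
Reaction R at support B is upward at 1.6 m, arm 1.45 m → moment R × 1.45 counterclockwise.
Setting net torque to zero: R × 1.45 = 556.3 → R = 384 N.

R_B ≈ 384 N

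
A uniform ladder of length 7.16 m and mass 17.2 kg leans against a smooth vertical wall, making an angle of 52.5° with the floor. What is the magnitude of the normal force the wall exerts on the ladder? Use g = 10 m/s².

N_wall ≈ 66 N

Sum moments about the foot of the ladder (the floor normal and friction both act there and drop out).
Ladder weight 17.2×10 = 172 N acts at 3.58 m along the ladder; its horizontal arm is 3.58·cos52.5° = 2.179 m → τ = 374.8 N·m clockwise.
Wall normal N acts horizontally at the top; its moment arm is the height L sinθ = 7.16·sin52.5° = 5.68 m, counterclockwise.
Balancing moments: N × 5.68 = 374.8, giving N = 66 N.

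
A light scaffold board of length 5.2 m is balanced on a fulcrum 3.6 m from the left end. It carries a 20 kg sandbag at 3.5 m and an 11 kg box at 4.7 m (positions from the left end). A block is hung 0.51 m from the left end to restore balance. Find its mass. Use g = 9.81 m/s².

m ≈ 3.27 kg

Choose the fulcrum (at 3.6 m from the left end) as the axis so the support reaction has zero arm there.
Sandbag: 20 × 9.81 = 196.2 N down at 3.5 m → arm 0.1 m, τ = 196.2 × 0.1 = 19.62 N·m counterclockwise.
Box: 11 × 9.81 = 107.9 N down at 4.7 m → arm 1.1 m, τ = 107.9 × 1.1 = 118.7 N·m clockwise.
Net moment of known loads = 99.08 N·m clockwise.
An unknown mass m at 0.51 m has arm 3.09 m; its moment is m·g·3.09 counterclockwise.
Balancing moments: m × 9.81 × 3.09 = 99.08, giving m = 99.08 / (9.81 × 3.09) = 3.27 kg.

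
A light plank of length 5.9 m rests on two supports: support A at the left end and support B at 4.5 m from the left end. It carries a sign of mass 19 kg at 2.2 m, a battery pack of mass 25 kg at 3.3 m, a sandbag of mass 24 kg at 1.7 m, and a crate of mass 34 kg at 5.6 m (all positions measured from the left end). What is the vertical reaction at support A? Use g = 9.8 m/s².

Sum moments about support B (its reaction then has zero moment arm).
Sign: 19 × 9.8 = 186.2 N down at 2.2 m → arm 2.3 m, τ = 186.2 × 2.3 = 428.3 N·m counterclockwise.
Battery pack: 25 × 9.8 = 245 N down at 3.3 m → arm 1.2 m, τ = 245 × 1.2 = 294 N·m counterclockwise.
Sandbag: 24 × 9.8 = 235.2 N down at 1.7 m → arm 2.8 m, τ = 235.2 × 2.8 = 658.6 N·m counterclockwise.
Crate: 34 × 9.8 = 333.2 N down at 5.6 m → arm 1.1 m, τ = 333.2 × 1.1 = 366.5 N·m clockwise.
Net load moment about support B = 1014 N·m counterclockwise.
Reaction R at support A is upward at 0 m, arm 4.5 m → moment R × 4.5 clockwise.
For rotational equilibrium, R × 4.5 = 1014, so R = 225 N.

R_A ≈ 225 N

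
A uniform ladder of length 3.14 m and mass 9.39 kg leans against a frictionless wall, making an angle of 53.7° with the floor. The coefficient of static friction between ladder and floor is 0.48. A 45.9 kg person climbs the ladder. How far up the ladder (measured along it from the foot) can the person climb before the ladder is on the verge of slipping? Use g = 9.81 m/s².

Take moments about the foot of the ladder.
Ladder weight 9.39×9.81 = 92.12 N acts at 1.57 m along the ladder; its horizontal arm is 1.57·cos53.7° = 0.9295 m → τ = 85.63 N·m clockwise.
Person weight 45.9×9.81 = 450.3 N at distance d → arm d·cos53.7° → τ = 450.3·d·0.592 clockwise.
Wall normal N at the top has arm L sinθ = 2.531 m counterclockwise, so Στ = 0 gives N·2.531 = 85.63 + 266.6·d.
ΣFy = 0 ⇒ N_floor = 542.4 N, so the maximum friction is μ_s·N_floor = 0.48×542.4 = 260.4 N. ΣFx = 0 ⇒ N_wall = f, so at the slipping point N = 260.4 N.
Substituting: 260.4×2.531 = 85.63 + 266.6·d ⇒ d = (659.1 − 85.63) / 266.6 = 2.15 m.

d ≈ 2.15 m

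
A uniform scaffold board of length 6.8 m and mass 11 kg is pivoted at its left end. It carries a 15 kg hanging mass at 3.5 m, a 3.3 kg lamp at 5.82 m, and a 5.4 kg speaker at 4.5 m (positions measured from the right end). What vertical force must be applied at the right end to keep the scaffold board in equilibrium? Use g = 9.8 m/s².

About the left end:
Beam weight: 11 × 9.8 = 107.8 N down at 3.4 m → arm 3.4 m, τ = 107.8 × 3.4 = 366.5 N·m clockwise.
Hanging mass: 15 × 9.8 = 147 N down at 3.5 m → arm 3.3 m, τ = 147 × 3.3 = 485.1 N·m clockwise.
Lamp: 3.3 × 9.8 = 32.34 N down at 5.82 m → arm 0.98 m, τ = 32.34 × 0.98 = 31.69 N·m clockwise.
Speaker: 5.4 × 9.8 = 52.92 N down at 4.5 m → arm 2.3 m, τ = 52.92 × 2.3 = 121.7 N·m clockwise.
Net moment of the loads = 1005 N·m clockwise.
The upward force F acts at the right end, arm 6.8 m, giving F × 6.8 counterclockwise.
Στ = 0 ⇒ F × 6.8 = 1005 ⇒ F = 1005 / 6.8 = 148 N.

F ≈ 148 N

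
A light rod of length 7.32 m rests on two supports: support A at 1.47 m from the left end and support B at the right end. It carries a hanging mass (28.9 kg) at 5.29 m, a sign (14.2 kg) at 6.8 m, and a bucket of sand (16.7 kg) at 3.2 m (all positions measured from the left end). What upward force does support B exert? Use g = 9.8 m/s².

R_B ≈ 360 N

Taking torques about support A:
Hanging mass: 28.9 × 9.8 = 283.2 N down at 5.29 m → arm 3.82 m, τ = 283.2 × 3.82 = 1082 N·m clockwise.
Sign: 14.2 × 9.8 = 139.2 N down at 6.8 m → arm 5.33 m, τ = 139.2 × 5.33 = 741.9 N·m clockwise.
Bucket of sand: 16.7 × 9.8 = 163.7 N down at 3.2 m → arm 1.73 m, τ = 163.7 × 1.73 = 283.2 N·m clockwise.
Net load moment about support A = 2107 N·m clockwise.
Reaction R at support B is upward at 7.32 m, arm 5.85 m → moment R × 5.85 counterclockwise.
Balancing moments: R × 5.85 = 2107, giving R = 360 N.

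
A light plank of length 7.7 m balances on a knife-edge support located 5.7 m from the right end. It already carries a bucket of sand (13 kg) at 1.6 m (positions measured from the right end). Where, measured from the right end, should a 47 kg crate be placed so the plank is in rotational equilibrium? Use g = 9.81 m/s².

Taking torques about the knife-edge support (at 5.7 m from the right end):
Bucket of sand: 13 × 9.81 = 127.5 N down at 1.6 m → arm 4.1 m, τ = 127.5 × 4.1 = 522.8 N·m clockwise.
Net moment of existing loads = 522.8 N·m clockwise.
The crate weighs 47 × 9.81 = 461.1 N and must supply an equal counterclockwise moment, so its lever arm about the knife-edge support is 522.8 / 461.1 = 1.13 m.
That puts it at 5.7 + 1.13 = 6.83 m from the right end.

x ≈ 6.83 m from the right end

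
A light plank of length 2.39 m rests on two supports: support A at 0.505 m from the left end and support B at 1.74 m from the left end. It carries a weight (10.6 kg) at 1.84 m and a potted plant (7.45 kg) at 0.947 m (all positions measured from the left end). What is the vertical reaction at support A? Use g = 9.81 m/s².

Take moments about support B.
Weight: 10.6 × 9.81 = 104 N down at 1.84 m → arm 0.1 m, τ = 104 × 0.1 = 10.4 N·m clockwise.
Potted plant: 7.45 × 9.81 = 73.08 N down at 0.947 m → arm 0.793 m, τ = 73.08 × 0.793 = 57.95 N·m counterclockwise.
Net load moment about support B = 47.55 N·m counterclockwise.
Reaction R at support A is upward at 0.505 m, arm 1.235 m → moment R × 1.235 clockwise.
For rotational equilibrium, R × 1.235 = 47.55, so R = 38.5 N.

R_A ≈ 38.5 N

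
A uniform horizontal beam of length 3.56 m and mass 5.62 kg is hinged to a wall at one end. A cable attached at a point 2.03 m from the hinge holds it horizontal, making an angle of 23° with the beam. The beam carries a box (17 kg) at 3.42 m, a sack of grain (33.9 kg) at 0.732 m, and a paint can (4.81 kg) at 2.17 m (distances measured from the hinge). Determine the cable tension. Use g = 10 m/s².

T ≈ 1300 N

Taking torques about the hinge:
Beam weight: 5.62 × 10 = 56.2 N down at 1.78 m → arm 1.78 m, τ = 56.2 × 1.78 = 100 N·m clockwise.
Box: 17 × 10 = 170 N down at 3.42 m → arm 3.42 m, τ = 170 × 3.42 = 581.4 N·m clockwise.
Sack of grain: 33.9 × 10 = 339 N down at 0.732 m → arm 0.732 m, τ = 339 × 0.732 = 248.1 N·m clockwise.
Paint can: 4.81 × 10 = 48.1 N down at 2.17 m → arm 2.17 m, τ = 48.1 × 2.17 = 104.4 N·m clockwise.
Total clockwise load moment = 1034 N·m.
The cable tension T acts at 2.03 m; only its component perpendicular to the beam, T sinθ, produces torque. sin 23° = 0.3907.
Balancing moments: T × 2.03 × 0.3907 = 1034, giving T = 1034 / 0.7931 = 1300 N.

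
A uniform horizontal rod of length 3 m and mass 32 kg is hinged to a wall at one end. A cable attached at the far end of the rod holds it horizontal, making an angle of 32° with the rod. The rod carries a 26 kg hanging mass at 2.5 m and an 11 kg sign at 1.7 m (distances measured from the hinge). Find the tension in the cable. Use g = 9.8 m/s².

Take moments about the hinge.
Beam weight: 32 × 9.8 = 313.6 N down at 1.5 m → arm 1.5 m, τ = 313.6 × 1.5 = 470.4 N·m clockwise.
Hanging mass: 26 × 9.8 = 254.8 N down at 2.5 m → arm 2.5 m, τ = 254.8 × 2.5 = 637 N·m clockwise.
Sign: 11 × 9.8 = 107.8 N down at 1.7 m → arm 1.7 m, τ = 107.8 × 1.7 = 183.3 N·m clockwise.
Total clockwise load moment = 1291 N·m.
The cable tension T acts at 3 m; only its component perpendicular to the rod, T sinθ, produces torque. sin 32° = 0.5299.
Setting net torque to zero: T × 3 × 0.5299 = 1291 → T = 1291 / 1.59 = 812 N.

T ≈ 812 N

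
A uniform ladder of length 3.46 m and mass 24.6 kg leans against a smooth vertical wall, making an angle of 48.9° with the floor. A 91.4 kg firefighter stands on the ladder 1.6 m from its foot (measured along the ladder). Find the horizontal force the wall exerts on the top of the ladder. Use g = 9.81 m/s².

Choose the foot of the ladder as the axis so the floor normal and friction both act there and drop out.
Ladder weight 24.6×9.81 = 241.3 N acts at 1.73 m along the ladder; its horizontal arm is 1.73·cos48.9° = 1.137 m → τ = 274.4 N·m clockwise.
Firefighter: 91.4×9.81 = 896.6 N at 1.6 m → arm 1.052 m → τ = 943.2 N·m clockwise.
Wall normal N acts horizontally at the top; its moment arm is the height L sinθ = 3.46·sin48.9° = 2.607 m, counterclockwise.
For rotational equilibrium, N × 2.607 = 1218, so N = 467 N.

N_wall ≈ 467 N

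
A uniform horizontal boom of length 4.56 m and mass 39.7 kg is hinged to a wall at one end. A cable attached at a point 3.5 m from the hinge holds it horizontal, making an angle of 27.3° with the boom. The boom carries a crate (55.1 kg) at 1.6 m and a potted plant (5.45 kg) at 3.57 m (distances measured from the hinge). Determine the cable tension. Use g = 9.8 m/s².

T ≈ 1210 N

Sum moments about the hinge (the unknown hinge reaction has zero arm there).
Beam weight: 39.7 × 9.8 = 389.1 N down at 2.28 m → arm 2.28 m, τ = 389.1 × 2.28 = 887.1 N·m clockwise.
Crate: 55.1 × 9.8 = 540 N down at 1.6 m → arm 1.6 m, τ = 540 × 1.6 = 864 N·m clockwise.
Potted plant: 5.45 × 9.8 = 53.41 N down at 3.57 m → arm 3.57 m, τ = 53.41 × 3.57 = 190.7 N·m clockwise.
Total clockwise load moment = 1942 N·m.
The cable tension T acts at 3.5 m; only its component perpendicular to the boom, T sinθ, produces torque. sin 27.3° = 0.4586.
Στ = 0 ⇒ T × 3.5 × 0.4586 = 1942 ⇒ T = 1942 / 1.605 = 1210 N.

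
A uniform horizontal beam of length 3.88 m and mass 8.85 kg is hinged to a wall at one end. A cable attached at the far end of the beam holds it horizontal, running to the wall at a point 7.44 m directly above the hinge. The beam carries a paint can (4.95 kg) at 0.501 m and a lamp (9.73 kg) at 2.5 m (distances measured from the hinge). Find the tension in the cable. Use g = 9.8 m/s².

T ≈ 125 N

Take moments about the hinge.
Beam weight: 8.85 × 9.8 = 86.73 N down at 1.94 m → arm 1.94 m, τ = 86.73 × 1.94 = 168.3 N·m clockwise.
Paint can: 4.95 × 9.8 = 48.51 N down at 0.501 m → arm 0.501 m, τ = 48.51 × 0.501 = 24.3 N·m clockwise.
Lamp: 9.73 × 9.8 = 95.35 N down at 2.5 m → arm 2.5 m, τ = 95.35 × 2.5 = 238.4 N·m clockwise.
Total clockwise load moment = 431 N·m.
The cable tension T acts at 3.88 m; only its component perpendicular to the beam, T sinθ, produces torque. sinθ = h/√(h²+d²) = 7.44/√(7.44²+3.88²) = 0.8867.
For rotational equilibrium, T × 3.88 × 0.8867 = 431, so T = 431 / 3.44 = 125 N.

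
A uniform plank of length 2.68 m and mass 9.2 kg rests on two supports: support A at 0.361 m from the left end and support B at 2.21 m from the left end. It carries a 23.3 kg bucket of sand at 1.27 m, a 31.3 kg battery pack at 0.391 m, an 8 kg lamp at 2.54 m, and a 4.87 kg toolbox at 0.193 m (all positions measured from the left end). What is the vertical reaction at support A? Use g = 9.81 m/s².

About support B:
Beam weight: 9.2 × 9.81 = 90.25 N down at 1.34 m → arm 0.87 m, τ = 90.25 × 0.87 = 78.52 N·m counterclockwise.
Bucket of sand: 23.3 × 9.81 = 228.6 N down at 1.27 m → arm 0.94 m, τ = 228.6 × 0.94 = 214.9 N·m counterclockwise.
Battery pack: 31.3 × 9.81 = 307.1 N down at 0.391 m → arm 1.819 m, τ = 307.1 × 1.819 = 558.6 N·m counterclockwise.
Lamp: 8 × 9.81 = 78.48 N down at 2.54 m → arm 0.33 m, τ = 78.48 × 0.33 = 25.9 N·m clockwise.
Toolbox: 4.87 × 9.81 = 47.77 N down at 0.193 m → arm 2.017 m, τ = 47.77 × 2.017 = 96.35 N·m counterclockwise.
Net load moment about support B = 922.5 N·m counterclockwise.
Reaction R at support A is upward at 0.361 m, arm 1.849 m → moment R × 1.849 clockwise.
Balancing moments: R × 1.849 = 922.5, giving R = 499 N.

R_A ≈ 499 N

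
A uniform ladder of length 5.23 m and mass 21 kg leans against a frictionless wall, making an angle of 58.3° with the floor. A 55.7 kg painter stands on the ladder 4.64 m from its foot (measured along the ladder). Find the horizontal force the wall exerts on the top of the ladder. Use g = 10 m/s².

Take moments about the foot of the ladder.
Ladder weight 21×10 = 210 N acts at 2.615 m along the ladder; its horizontal arm is 2.615·cos58.3° = 1.374 m → τ = 288.5 N·m clockwise.
Painter: 55.7×10 = 557 N at 4.64 m → arm 2.438 m → τ = 1358 N·m clockwise.
Wall normal N acts horizontally at the top; its moment arm is the height L sinθ = 5.23·sin58.3° = 4.45 m, counterclockwise.
Balancing moments: N × 4.45 = 1646, giving N = 370 N.

N_wall ≈ 370 N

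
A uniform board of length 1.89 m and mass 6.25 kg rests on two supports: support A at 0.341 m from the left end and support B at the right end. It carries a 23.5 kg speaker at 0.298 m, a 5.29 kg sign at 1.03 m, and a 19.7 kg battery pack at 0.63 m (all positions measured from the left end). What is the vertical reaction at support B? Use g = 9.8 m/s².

R_B ≈ 76.6 N

Take moments about support A.
Beam weight: 6.25 × 9.8 = 61.25 N down at 0.945 m → arm 0.604 m, τ = 61.25 × 0.604 = 36.99 N·m clockwise.
Speaker: 23.5 × 9.8 = 230.3 N down at 0.298 m → arm 0.043 m, τ = 230.3 × 0.043 = 9.903 N·m counterclockwise.
Sign: 5.29 × 9.8 = 51.84 N down at 1.03 m → arm 0.689 m, τ = 51.84 × 0.689 = 35.72 N·m clockwise.
Battery pack: 19.7 × 9.8 = 193.1 N down at 0.63 m → arm 0.289 m, τ = 193.1 × 0.289 = 55.81 N·m clockwise.
Net load moment about support A = 118.6 N·m clockwise.
Reaction R at support B is upward at 1.89 m, arm 1.549 m → moment R × 1.549 counterclockwise.
For rotational equilibrium, R × 1.549 = 118.6, so R = 76.6 N.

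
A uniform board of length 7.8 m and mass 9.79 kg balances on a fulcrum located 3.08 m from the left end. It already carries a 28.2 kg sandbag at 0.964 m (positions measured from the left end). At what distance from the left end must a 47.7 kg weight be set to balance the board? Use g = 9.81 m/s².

Take moments about the fulcrum (at 3.08 m from the left end).
Beam weight: 9.79 × 9.81 = 96.04 N down at 3.9 m → arm 0.82 m, τ = 96.04 × 0.82 = 78.75 N·m clockwise.
Sandbag: 28.2 × 9.81 = 276.6 N down at 0.964 m → arm 2.116 m, τ = 276.6 × 2.116 = 585.3 N·m counterclockwise.
Net moment of existing loads = 506.5 N·m counterclockwise.
The weight weighs 47.7 × 9.81 = 467.9 N and must supply an equal clockwise moment, so its lever arm about the fulcrum is 506.5 / 467.9 = 1.08 m.
That puts it at 3.08 + 1.08 = 4.16 m from the left end.

x ≈ 4.16 m from the left end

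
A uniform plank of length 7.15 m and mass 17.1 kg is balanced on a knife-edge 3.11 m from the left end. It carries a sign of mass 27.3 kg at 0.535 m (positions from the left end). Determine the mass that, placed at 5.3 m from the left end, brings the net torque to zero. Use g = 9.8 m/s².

Taking torques about the knife-edge (at 3.11 m from the left end):
Beam weight: 17.1 × 9.8 = 167.6 N down at 3.575 m → arm 0.465 m, τ = 167.6 × 0.465 = 77.93 N·m clockwise.
Sign: 27.3 × 9.8 = 267.5 N down at 0.535 m → arm 2.575 m, τ = 267.5 × 2.575 = 688.8 N·m counterclockwise.
Net moment of known loads = 610.9 N·m counterclockwise.
An unknown mass m at 5.3 m has arm 2.19 m; its moment is m·g·2.19 clockwise.
Balancing moments: m × 9.8 × 2.19 = 610.9, giving m = 610.9 / (9.8 × 2.19) = 28.5 kg.

m ≈ 28.5 kg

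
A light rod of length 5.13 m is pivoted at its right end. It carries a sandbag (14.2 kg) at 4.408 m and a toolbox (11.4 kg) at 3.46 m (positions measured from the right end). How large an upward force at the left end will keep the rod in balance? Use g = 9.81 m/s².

F ≈ 195 N

Choose the right end as the axis so the unknown pivot reaction has zero arm there.
Sandbag: 14.2 × 9.81 = 139.3 N down at 4.408 m → arm 4.408 m, τ = 139.3 × 4.408 = 614 N·m counterclockwise.
Toolbox: 11.4 × 9.81 = 111.8 N down at 3.46 m → arm 3.46 m, τ = 111.8 × 3.46 = 386.8 N·m counterclockwise.
Net moment of the loads = 1001 N·m counterclockwise.
The upward force F acts at the left end, arm 5.13 m, giving F × 5.13 clockwise.
Setting net torque to zero: F × 5.13 = 1001 → F = 1001 / 5.13 = 195 N.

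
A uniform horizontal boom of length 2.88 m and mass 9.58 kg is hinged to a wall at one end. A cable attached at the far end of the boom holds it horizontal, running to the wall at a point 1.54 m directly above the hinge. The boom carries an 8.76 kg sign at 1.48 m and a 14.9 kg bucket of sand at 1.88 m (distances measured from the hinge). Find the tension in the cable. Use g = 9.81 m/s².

Sum moments about the hinge (the unknown hinge reaction has zero arm there).
Beam weight: 9.58 × 9.81 = 93.98 N down at 1.44 m → arm 1.44 m, τ = 93.98 × 1.44 = 135.3 N·m clockwise.
Sign: 8.76 × 9.81 = 85.94 N down at 1.48 m → arm 1.48 m, τ = 85.94 × 1.48 = 127.2 N·m clockwise.
Bucket of sand: 14.9 × 9.81 = 146.2 N down at 1.88 m → arm 1.88 m, τ = 146.2 × 1.88 = 274.9 N·m clockwise.
Total clockwise load moment = 537.4 N·m.
The cable tension T acts at 2.88 m; only its component perpendicular to the boom, T sinθ, produces torque. sinθ = h/√(h²+d²) = 1.54/√(1.54²+2.88²) = 0.4715.
Στ = 0 ⇒ T × 2.88 × 0.4715 = 537.4 ⇒ T = 537.4 / 1.358 = 396 N.

T ≈ 396 N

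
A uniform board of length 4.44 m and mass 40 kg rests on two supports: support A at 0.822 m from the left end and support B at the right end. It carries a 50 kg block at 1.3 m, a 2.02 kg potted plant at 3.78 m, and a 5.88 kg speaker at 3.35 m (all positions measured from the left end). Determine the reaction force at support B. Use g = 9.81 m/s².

About support A:
Beam weight: 40 × 9.81 = 392.4 N down at 2.22 m → arm 1.398 m, τ = 392.4 × 1.398 = 548.6 N·m clockwise.
Block: 50 × 9.81 = 490.5 N down at 1.3 m → arm 0.478 m, τ = 490.5 × 0.478 = 234.5 N·m clockwise.
Potted plant: 2.02 × 9.81 = 19.82 N down at 3.78 m → arm 2.958 m, τ = 19.82 × 2.958 = 58.63 N·m clockwise.
Speaker: 5.88 × 9.81 = 57.68 N down at 3.35 m → arm 2.528 m, τ = 57.68 × 2.528 = 145.8 N·m clockwise.
Net load moment about support A = 987.5 N·m clockwise.
Reaction R at support B is upward at 4.44 m, arm 3.618 m → moment R × 3.618 counterclockwise.
Στ = 0 ⇒ R × 3.618 = 987.5 ⇒ R = 273 N.

R_B ≈ 273 N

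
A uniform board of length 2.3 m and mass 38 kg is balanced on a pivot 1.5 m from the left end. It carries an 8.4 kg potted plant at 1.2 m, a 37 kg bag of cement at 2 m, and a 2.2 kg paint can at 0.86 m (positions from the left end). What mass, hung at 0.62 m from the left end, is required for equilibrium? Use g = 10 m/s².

About the pivot (at 1.5 m from the left end):
Beam weight: 38 × 10 = 380 N down at 1.15 m → arm 0.35 m, τ = 380 × 0.35 = 133 N·m counterclockwise.
Potted plant: 8.4 × 10 = 84 N down at 1.2 m → arm 0.3 m, τ = 84 × 0.3 = 25.2 N·m counterclockwise.
Bag of cement: 37 × 10 = 370 N down at 2 m → arm 0.5 m, τ = 370 × 0.5 = 185 N·m clockwise.
Paint can: 2.2 × 10 = 22 N down at 0.86 m → arm 0.64 m, τ = 22 × 0.64 = 14.08 N·m counterclockwise.
Net moment of known loads = 12.72 N·m clockwise.
An unknown mass m at 0.62 m has arm 0.88 m; its moment is m·g·0.88 counterclockwise.
Balancing moments: m × 10 × 0.88 = 12.72, giving m = 12.72 / (10 × 0.88) = 1.45 kg.

m ≈ 1.45 kg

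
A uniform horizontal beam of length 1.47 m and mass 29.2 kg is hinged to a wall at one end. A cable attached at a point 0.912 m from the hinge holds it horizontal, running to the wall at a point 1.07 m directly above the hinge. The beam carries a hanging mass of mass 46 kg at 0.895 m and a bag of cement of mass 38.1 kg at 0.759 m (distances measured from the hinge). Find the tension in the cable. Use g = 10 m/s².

Taking torques about the hinge:
Beam weight: 29.2 × 10 = 292 N down at 0.735 m → arm 0.735 m, τ = 292 × 0.735 = 214.6 N·m clockwise.
Hanging mass: 46 × 10 = 460 N down at 0.895 m → arm 0.895 m, τ = 460 × 0.895 = 411.7 N·m clockwise.
Bag of cement: 38.1 × 10 = 381 N down at 0.759 m → arm 0.759 m, τ = 381 × 0.759 = 289.2 N·m clockwise.
Total clockwise load moment = 915.5 N·m.
The cable tension T acts at 0.912 m; only its component perpendicular to the beam, T sinθ, produces torque. sinθ = h/√(h²+d²) = 1.07/√(1.07²+0.912²) = 0.7611.
Στ = 0 ⇒ T × 0.912 × 0.7611 = 915.5 ⇒ T = 915.5 / 0.6941 = 1320 N.

T ≈ 1320 N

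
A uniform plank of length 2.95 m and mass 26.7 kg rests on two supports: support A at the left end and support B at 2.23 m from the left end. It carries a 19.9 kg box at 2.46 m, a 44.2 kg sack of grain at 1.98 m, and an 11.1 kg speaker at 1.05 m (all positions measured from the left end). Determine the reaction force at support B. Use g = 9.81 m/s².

R_B ≈ 825 N

Take moments about support A.
Beam weight: 26.7 × 9.81 = 261.9 N down at 1.475 m → arm 1.475 m, τ = 261.9 × 1.475 = 386.3 N·m clockwise.
Box: 19.9 × 9.81 = 195.2 N down at 2.46 m → arm 2.46 m, τ = 195.2 × 2.46 = 480.2 N·m clockwise.
Sack of grain: 44.2 × 9.81 = 433.6 N down at 1.98 m → arm 1.98 m, τ = 433.6 × 1.98 = 858.5 N·m clockwise.
Speaker: 11.1 × 9.81 = 108.9 N down at 1.05 m → arm 1.05 m, τ = 108.9 × 1.05 = 114.3 N·m clockwise.
Net load moment about support A = 1839 N·m clockwise.
Reaction R at support B is upward at 2.23 m, arm 2.23 m → moment R × 2.23 counterclockwise.
For rotational equilibrium, R × 2.23 = 1839, so R = 825 N.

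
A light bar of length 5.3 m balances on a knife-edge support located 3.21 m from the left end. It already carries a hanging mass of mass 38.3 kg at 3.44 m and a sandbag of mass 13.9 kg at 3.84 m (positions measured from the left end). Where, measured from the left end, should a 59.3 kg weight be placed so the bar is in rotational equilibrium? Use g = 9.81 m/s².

x ≈ 2.91 m from the left end

About the knife-edge support (at 3.21 m from the left end):
Hanging mass: 38.3 × 9.81 = 375.7 N down at 3.44 m → arm 0.23 m, τ = 375.7 × 0.23 = 86.41 N·m clockwise.
Sandbag: 13.9 × 9.81 = 136.4 N down at 3.84 m → arm 0.63 m, τ = 136.4 × 0.63 = 85.93 N·m clockwise.
Net moment of existing loads = 172.3 N·m clockwise.
The weight weighs 59.3 × 9.81 = 581.7 N and must supply an equal counterclockwise moment, so its lever arm about the knife-edge support is 172.3 / 581.7 = 0.296 m.
That puts it at 3.21 − 0.296 = 2.91 m from the left end.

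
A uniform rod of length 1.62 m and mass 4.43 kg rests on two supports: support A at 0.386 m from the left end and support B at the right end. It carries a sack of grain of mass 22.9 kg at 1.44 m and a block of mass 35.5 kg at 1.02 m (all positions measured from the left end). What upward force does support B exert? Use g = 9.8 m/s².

R_B ≈ 385 N

Taking torques about support A:
Beam weight: 4.43 × 9.8 = 43.41 N down at 0.81 m → arm 0.424 m, τ = 43.41 × 0.424 = 18.41 N·m clockwise.
Sack of grain: 22.9 × 9.8 = 224.4 N down at 1.44 m → arm 1.054 m, τ = 224.4 × 1.054 = 236.5 N·m clockwise.
Block: 35.5 × 9.8 = 347.9 N down at 1.02 m → arm 0.634 m, τ = 347.9 × 0.634 = 220.6 N·m clockwise.
Net load moment about support A = 475.5 N·m clockwise.
Reaction R at support B is upward at 1.62 m, arm 1.234 m → moment R × 1.234 counterclockwise.
Setting net torque to zero: R × 1.234 = 475.5 → R = 385 N.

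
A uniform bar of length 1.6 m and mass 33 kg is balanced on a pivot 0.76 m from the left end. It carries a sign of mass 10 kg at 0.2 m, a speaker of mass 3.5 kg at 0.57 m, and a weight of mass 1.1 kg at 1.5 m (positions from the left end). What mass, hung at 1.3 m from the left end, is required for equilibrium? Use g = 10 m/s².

Sum moments about the pivot (at 0.76 m from the left end) (the support reaction has zero arm there).
Beam weight: 33 × 10 = 330 N down at 0.8 m → arm 0.04 m, τ = 330 × 0.04 = 13.2 N·m clockwise.
Sign: 10 × 10 = 100 N down at 0.2 m → arm 0.56 m, τ = 100 × 0.56 = 56 N·m counterclockwise.
Speaker: 3.5 × 10 = 35 N down at 0.57 m → arm 0.19 m, τ = 35 × 0.19 = 6.65 N·m counterclockwise.
Weight: 1.1 × 10 = 11 N down at 1.5 m → arm 0.74 m, τ = 11 × 0.74 = 8.14 N·m clockwise.
Net moment of known loads = 41.31 N·m counterclockwise.
An unknown mass m at 1.3 m has arm 0.54 m; its moment is m·g·0.54 clockwise.
Setting net torque to zero: m × 10 × 0.54 = 41.31 → m = 41.31 / (10 × 0.54) = 7.65 kg.

m ≈ 7.65 kg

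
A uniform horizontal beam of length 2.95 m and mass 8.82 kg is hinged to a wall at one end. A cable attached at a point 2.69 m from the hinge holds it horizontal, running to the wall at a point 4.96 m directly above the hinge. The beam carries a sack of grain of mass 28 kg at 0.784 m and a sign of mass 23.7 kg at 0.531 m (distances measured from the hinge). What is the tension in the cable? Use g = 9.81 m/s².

T ≈ 197 N

Take moments about the hinge.
Beam weight: 8.82 × 9.81 = 86.52 N down at 1.475 m → arm 1.475 m, τ = 86.52 × 1.475 = 127.6 N·m clockwise.
Sack of grain: 28 × 9.81 = 274.7 N down at 0.784 m → arm 0.784 m, τ = 274.7 × 0.784 = 215.4 N·m clockwise.
Sign: 23.7 × 9.81 = 232.5 N down at 0.531 m → arm 0.531 m, τ = 232.5 × 0.531 = 123.5 N·m clockwise.
Total clockwise load moment = 466.5 N·m.
The cable tension T acts at 2.69 m; only its component perpendicular to the beam, T sinθ, produces torque. sinθ = h/√(h²+d²) = 4.96/√(4.96²+2.69²) = 0.879.
For rotational equilibrium, T × 2.69 × 0.879 = 466.5, so T = 466.5 / 2.365 = 197 N.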